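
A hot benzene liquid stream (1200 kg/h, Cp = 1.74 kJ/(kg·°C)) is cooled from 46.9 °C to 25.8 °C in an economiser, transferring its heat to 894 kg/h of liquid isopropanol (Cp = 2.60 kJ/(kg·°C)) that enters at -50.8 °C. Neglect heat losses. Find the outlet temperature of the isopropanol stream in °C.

T_c,out = -31.8 °C

Heat released by hot stream: Q = 1200 × 1.74 × (46.9 − 25.8) = 44057 kJ/h
Energy balance on cold side (adiabatic exchanger): Q = ṁ_c·Cp_c·(T_c,out − T_c,in)
T_c,out = -50.8 + 44057/(894 × 2.60) = -31.846 °C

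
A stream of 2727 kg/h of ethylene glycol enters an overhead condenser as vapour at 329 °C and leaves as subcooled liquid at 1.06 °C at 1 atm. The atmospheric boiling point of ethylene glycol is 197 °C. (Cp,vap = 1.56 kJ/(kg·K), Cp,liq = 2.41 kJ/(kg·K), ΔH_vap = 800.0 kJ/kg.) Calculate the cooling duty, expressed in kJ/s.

vapour 329→197 °C: -205.92 kJ/kg
condensation at 197 °C: -800 kJ/kg
liquid 197→1.06 °C: -472.22 kJ/kg
Δh = -205.92 + -800 + -472.22 = -1478.1 kJ/kg
Q = ṁ·Δh = 2727 kg/h × -1478.1 kJ/kg = -4.0309e+06 kJ/h
|Q| = 1119.7 kW

Q_c = 1120 kJ/s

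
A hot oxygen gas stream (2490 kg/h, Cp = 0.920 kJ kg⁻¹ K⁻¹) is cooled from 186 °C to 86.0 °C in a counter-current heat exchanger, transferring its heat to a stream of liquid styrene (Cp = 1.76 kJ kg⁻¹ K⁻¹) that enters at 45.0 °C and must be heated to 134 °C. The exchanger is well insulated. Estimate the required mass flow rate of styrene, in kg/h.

Heat released by hot stream: Q = 2490 × 0.920 × (186 − 86.0) = 229080 kJ/h
Energy balance on cold side (adiabatic exchanger): Q = ṁ_c·Cp_c·(T_c,out − T_c,in)
ṁ_c = 229080 / [1.76 × (134 − 45.0)] = 1462.5 kg/h

ṁ_c = 1460 kg/h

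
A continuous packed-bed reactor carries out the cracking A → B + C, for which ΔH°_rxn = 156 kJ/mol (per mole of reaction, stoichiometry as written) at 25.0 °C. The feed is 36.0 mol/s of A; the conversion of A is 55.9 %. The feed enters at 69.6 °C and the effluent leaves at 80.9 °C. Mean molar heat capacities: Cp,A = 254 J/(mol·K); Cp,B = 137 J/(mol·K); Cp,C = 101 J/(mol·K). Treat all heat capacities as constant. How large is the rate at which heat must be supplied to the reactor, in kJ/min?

Extent of reaction ξ = 0.559 × 36.0 = 20.124 mol/s
Reaction term: ξ·ΔH°_rxn = 20.124 × 156 = 3139.3 kJ/s
Sensible, feed 69.6→25 °C: -407.82 kJ/s
Outlet flows (mol/s): A 15.876, B 20.124, C 20.124
Sensible, products 25→80.9 °C: 493.15 kJ/s
Q = ΔH = 3224.7 kJ/s = 3224.7 kW
Heat supplied = 193480 kJ/min

Q_in = 193000 kJ/min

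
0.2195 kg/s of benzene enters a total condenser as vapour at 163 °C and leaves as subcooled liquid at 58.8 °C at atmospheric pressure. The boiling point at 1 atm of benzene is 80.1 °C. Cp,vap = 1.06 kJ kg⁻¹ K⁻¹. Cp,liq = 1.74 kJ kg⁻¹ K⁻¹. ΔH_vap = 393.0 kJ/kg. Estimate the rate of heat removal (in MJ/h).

Q_c = 409 MJ/h

vapour 163→80.1 °C: -87.874 kJ/kg
condensation at 80.1 °C: -393 kJ/kg
liquid 80.1→58.8 °C: -37.062 kJ/kg
Δh = -87.874 + -393 + -37.062 = -517.94 kJ/kg
Q = ṁ·Δh = 0.2195 kg/s × -517.94 kJ/kg = -113.69 kJ/s
|Q| = 113.69 kW = 409.27 MJ/h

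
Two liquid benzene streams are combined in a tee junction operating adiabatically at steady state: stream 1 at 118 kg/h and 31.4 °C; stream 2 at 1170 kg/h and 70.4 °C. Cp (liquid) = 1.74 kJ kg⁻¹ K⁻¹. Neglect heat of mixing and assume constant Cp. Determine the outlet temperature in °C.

No heat crosses the boundary, so H_out = H_in.
Σ ṁᵢCp,ᵢTᵢ = 118×1.74×31.4 + 1170×1.74×70.4 = 149770
Σ ṁᵢCp,ᵢ = 118×1.74 + 1170×1.74 = 2241.1
T_out = 149770 / 2241.1 = 66.827 °C

T_out = 66.8 °C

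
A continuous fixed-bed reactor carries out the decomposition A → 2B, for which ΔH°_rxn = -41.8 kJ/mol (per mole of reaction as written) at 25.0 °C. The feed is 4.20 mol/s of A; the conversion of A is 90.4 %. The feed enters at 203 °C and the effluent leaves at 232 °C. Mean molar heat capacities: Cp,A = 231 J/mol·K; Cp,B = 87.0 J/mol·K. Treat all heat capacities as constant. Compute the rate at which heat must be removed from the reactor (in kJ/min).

Q_out = 10500 kJ/min

Extent of reaction ξ = 0.904 × 4.20 = 3.7968 mol/s
Reaction term: ξ·ΔH°_rxn = 3.7968 × -41.8 = -158.71 kJ/s
Sensible, feed 203→25 °C: -172.7 kJ/s
Outlet flows (mol/s): A 0.4032, B 7.5936
Sensible, products 25→232 °C: 156.03 kJ/s
Q = ΔH = -175.37 kJ/s = -175.37 kW
Heat removed = 10522 kJ/min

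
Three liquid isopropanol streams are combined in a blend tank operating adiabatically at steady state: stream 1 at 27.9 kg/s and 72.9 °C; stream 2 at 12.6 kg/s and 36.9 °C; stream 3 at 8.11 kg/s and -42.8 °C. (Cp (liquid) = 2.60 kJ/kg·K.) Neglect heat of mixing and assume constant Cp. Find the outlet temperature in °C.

T_out = 44.3 °C

No heat crosses the boundary, so H_out = H_in.
Σ ṁᵢCp,ᵢTᵢ = 27.9×2.60×72.9 + 12.6×2.60×36.9 + 8.11×2.60×-42.8 = 5594.5
Σ ṁᵢCp,ᵢ = 27.9×2.60 + 12.6×2.60 + 8.11×2.60 = 126.39
T_out = 5594.5 / 126.39 = 44.265 °C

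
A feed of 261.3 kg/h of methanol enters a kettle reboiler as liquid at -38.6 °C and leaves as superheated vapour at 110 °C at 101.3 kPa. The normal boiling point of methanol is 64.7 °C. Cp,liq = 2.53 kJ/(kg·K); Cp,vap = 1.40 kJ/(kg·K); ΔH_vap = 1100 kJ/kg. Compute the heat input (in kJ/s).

liquid -38.6→64.7 °C: 261.35 kJ/kg
vaporisation at 64.7 °C: 1100 kJ/kg
vapour 64.7→110 °C: 63.42 kJ/kg
Δh = 261.35 + 1100 + 63.42 = 1424.8 kJ/kg
Q = ṁ·Δh = 261.3 kg/h × 1424.8 kJ/kg = 372290 kJ/h
|Q| = 103.41 kW

Q = 103 kJ/s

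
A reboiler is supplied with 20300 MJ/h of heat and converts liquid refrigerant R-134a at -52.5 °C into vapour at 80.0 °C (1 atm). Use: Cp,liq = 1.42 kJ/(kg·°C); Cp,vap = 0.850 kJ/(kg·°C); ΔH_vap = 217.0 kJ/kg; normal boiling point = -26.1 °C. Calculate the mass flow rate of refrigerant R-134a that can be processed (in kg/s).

ṁ = 16.4 kg/s

Δh = 1.42×(-26.1−-52.5) + 217.0 + 0.850×(80.0−-26.1) = 344.67 kJ/kg
Q = 20300 MJ/h = 5638.9 kJ/s = 5638.9 kJ/s
ṁ = Q/Δh = 5638.9 / 344.67 = 16.36 kg/s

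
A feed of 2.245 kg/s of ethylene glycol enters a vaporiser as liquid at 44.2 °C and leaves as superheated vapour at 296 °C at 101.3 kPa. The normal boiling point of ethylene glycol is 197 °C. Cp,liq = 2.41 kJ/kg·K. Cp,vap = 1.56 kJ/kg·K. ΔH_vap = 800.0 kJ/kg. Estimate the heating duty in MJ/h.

liquid 44.2→197 °C: 368.25 kJ/kg
vaporisation at 197 °C: 800 kJ/kg
vapour 197→296 °C: 154.44 kJ/kg
Δh = 368.25 + 800 + 154.44 = 1322.7 kJ/kg
Q = ṁ·Δh = 2.245 kg/s × 1322.7 kJ/kg = 2969.4 kJ/s
|Q| = 2969.4 kW = 10690 MJ/h

Q = 10700 MJ/h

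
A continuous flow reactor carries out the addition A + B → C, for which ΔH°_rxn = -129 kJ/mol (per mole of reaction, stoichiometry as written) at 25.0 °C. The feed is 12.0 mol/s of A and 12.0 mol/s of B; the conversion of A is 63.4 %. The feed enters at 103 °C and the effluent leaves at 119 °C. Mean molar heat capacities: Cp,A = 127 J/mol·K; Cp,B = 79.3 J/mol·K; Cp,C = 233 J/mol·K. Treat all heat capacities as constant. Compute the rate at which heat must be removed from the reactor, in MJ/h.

Extent of reaction ξ = 0.634 × 12.0 = 7.608 mol/s
Reaction term: ξ·ΔH°_rxn = 7.608 × -129 = -981.43 kJ/s
Sensible, feed 103→25 °C: -193.1 kJ/s
Outlet flows (mol/s): A 4.392, B 4.392, C 7.608
Sensible, products 25→119 °C: 251.8 kJ/s
Q = ΔH = -922.73 kJ/s = -922.73 kW
Heat removed = 3321.8 MJ/h

Q_out = 3320 MJ/h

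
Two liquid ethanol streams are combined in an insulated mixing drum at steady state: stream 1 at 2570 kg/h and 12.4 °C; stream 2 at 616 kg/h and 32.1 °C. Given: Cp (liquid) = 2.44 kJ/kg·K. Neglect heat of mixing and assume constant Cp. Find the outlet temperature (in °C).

T_out = 16.2 °C

No heat crosses the boundary, so H_out = H_in.
T_out = Σ ṁᵢCp,ᵢTᵢ / Σ ṁᵢCp,ᵢ
      = 126010 / 7773.8 = 16.209 °C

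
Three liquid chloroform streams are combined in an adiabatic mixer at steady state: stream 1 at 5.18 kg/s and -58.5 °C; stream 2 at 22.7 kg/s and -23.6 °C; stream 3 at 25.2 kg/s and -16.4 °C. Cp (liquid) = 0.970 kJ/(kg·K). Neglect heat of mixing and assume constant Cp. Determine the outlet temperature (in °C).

T_out = -23.6 °C

Energy balance with Q = 0: Σ ṁᵢCp,ᵢ(T_out − Tᵢ) = 0
T_out = Σ ṁᵢCp,ᵢTᵢ / Σ ṁᵢCp,ᵢ
      = -1214.5 / 51.488 = -23.588 °C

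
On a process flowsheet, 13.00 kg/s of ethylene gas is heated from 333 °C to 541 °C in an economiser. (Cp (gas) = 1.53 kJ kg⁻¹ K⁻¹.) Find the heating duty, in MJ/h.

Q = ṁ·Cp·ΔT = 13.00 × 1.53 × (541 − 333) = 4137.1 kJ/s
Heating duty = 14894 MJ/h

Q = 14900 MJ/h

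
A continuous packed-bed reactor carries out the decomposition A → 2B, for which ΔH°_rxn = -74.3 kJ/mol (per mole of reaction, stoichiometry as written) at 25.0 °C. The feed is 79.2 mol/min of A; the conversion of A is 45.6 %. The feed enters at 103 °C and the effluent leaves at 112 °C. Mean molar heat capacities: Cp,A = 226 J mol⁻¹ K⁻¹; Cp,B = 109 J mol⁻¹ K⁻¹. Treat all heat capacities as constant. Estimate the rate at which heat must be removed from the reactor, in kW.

Q_out = 42.5 kW

Extent of reaction ξ = 0.456 × 79.2 = 36.115 mol/min
Reaction term: ξ·ΔH°_rxn = 36.115 × -74.3 = -2683.4 kJ/min
Sensible, feed 103→25 °C: -1396.1 kJ/min
Outlet flows (mol/min): A 43.085, B 72.23
Sensible, products 25→112 °C: 1532.1 kJ/min
Q = ΔH = -2547.4 kJ/min = -42.457 kW
Heat removed = 42.457 kW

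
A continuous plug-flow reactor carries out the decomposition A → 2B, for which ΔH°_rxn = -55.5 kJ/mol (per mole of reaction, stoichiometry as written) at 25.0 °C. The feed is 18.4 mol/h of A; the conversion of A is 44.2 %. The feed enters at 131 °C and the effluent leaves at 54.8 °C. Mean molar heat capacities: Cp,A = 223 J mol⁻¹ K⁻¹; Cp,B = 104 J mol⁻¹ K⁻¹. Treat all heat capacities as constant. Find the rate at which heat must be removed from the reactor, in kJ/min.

Q_out = 12.8 kJ/min

Extent of reaction ξ = 0.442 × 18.4 = 8.1328 mol/h
Reaction term: ξ·ΔH°_rxn = 8.1328 × -55.5 = -451.37 kJ/h
Sensible, feed 131→25 °C: -434.94 kJ/h
Outlet flows (mol/h): A 10.267, B 16.266
Sensible, products 25→54.8 °C: 118.64 kJ/h
Q = ΔH = -767.67 kJ/h = -0.21324 kW
Heat removed = 12.794 kJ/min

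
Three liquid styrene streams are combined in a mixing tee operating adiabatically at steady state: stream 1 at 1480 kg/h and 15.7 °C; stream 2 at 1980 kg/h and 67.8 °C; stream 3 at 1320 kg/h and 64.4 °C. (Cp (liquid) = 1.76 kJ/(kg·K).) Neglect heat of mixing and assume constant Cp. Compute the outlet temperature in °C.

No heat crosses the boundary, so H_out = H_in.
Σ ṁᵢCp,ᵢTᵢ = 1480×1.76×15.7 + 1980×1.76×67.8 + 1320×1.76×64.4 = 426780
Σ ṁᵢCp,ᵢ = 1480×1.76 + 1980×1.76 + 1320×1.76 = 8412.8
T_out = 426780 / 8412.8 = 50.73 °C

T_out = 50.7 °C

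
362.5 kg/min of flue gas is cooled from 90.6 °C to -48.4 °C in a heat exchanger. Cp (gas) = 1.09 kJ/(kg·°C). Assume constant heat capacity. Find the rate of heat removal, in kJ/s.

Q = ṁ·Cp·ΔT = 362.5 × 1.09 × (-48.4 − 90.6) = -54922 kJ/min
Converting: 54922 / 60 s = 915.37 kW

Q_c = 915 kJ/s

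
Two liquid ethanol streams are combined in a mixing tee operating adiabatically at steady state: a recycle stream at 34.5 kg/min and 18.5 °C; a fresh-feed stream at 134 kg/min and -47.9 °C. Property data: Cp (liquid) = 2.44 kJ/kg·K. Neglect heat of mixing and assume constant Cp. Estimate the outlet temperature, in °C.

Energy balance with Q = 0: Σ ṁᵢCp,ᵢ(T_out − Tᵢ) = 0
Σ ṁᵢCp,ᵢTᵢ = 34.5×2.44×18.5 + 134×2.44×-47.9 = -14104
Σ ṁᵢCp,ᵢ = 34.5×2.44 + 134×2.44 = 411.14
T_out = -14104 / 411.14 = -34.305 °C

T_out = -34.3 °C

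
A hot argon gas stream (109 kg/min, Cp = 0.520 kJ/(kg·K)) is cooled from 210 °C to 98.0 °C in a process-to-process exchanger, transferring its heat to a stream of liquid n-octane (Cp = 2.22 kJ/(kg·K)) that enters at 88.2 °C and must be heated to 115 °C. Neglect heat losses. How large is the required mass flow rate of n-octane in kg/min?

ṁ_c = 107 kg/min

Heat released by hot stream: Q = 109 × 0.520 × (210 − 98.0) = 6348.2 kJ/min
Energy balance on cold side (adiabatic exchanger): Q = ṁ_c·Cp_c·(T_c,out − T_c,in)
ṁ_c = 6348.2 / [2.22 × (115 − 88.2)] = 106.7 kg/min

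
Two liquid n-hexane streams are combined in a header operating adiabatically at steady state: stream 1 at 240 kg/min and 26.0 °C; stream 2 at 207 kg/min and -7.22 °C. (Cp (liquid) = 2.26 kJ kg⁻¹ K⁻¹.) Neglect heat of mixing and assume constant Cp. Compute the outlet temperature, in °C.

T_out = 10.6 °C

Energy balance with Q = 0: Σ ṁᵢCp,ᵢ(T_out − Tᵢ) = 0
T_out = Σ ṁᵢCp,ᵢTᵢ / Σ ṁᵢCp,ᵢ
      = 10725 / 1010.2 = 10.616 °C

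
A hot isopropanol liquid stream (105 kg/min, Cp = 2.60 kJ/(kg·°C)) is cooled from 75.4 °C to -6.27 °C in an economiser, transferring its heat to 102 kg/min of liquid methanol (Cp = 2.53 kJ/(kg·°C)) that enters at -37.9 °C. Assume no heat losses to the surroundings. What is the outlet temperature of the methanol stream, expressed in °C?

T_c,out = 48.5 °C

Heat released by hot stream: Q = 105 × 2.60 × (75.4 − -6.27) = 22296 kJ/min
Energy balance on cold side (adiabatic exchanger): Q = ṁ_c·Cp_c·(T_c,out − T_c,in)
T_c,out = -37.9 + 22296/(102 × 2.53) = 48.498 °C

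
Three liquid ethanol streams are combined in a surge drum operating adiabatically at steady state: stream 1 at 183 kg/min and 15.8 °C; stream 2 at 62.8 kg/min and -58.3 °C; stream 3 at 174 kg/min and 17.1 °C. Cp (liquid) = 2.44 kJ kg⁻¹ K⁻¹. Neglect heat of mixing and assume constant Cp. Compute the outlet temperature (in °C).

T_out = 5.25 °C

Energy balance with Q = 0: Σ ṁᵢCp,ᵢ(T_out − Tᵢ) = 0
Σ ṁᵢCp,ᵢTᵢ = 183×2.44×15.8 + 62.8×2.44×-58.3 + 174×2.44×17.1 = 5381.6
Σ ṁᵢCp,ᵢ = 183×2.44 + 62.8×2.44 + 174×2.44 = 1024.3
T_out = 5381.6 / 1024.3 = 5.2538 °C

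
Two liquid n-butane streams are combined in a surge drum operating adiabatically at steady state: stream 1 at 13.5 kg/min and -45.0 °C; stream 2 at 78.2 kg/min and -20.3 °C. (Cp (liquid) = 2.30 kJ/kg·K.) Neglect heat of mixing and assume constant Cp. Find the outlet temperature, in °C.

T_out = -23.9 °C

No heat crosses the boundary, so H_out = H_in.
Σ ṁᵢCp,ᵢTᵢ = 13.5×2.30×-45.0 + 78.2×2.30×-20.3 = -5048.4
Σ ṁᵢCp,ᵢ = 13.5×2.30 + 78.2×2.30 = 210.91
T_out = -5048.4 / 210.91 = -23.936 °C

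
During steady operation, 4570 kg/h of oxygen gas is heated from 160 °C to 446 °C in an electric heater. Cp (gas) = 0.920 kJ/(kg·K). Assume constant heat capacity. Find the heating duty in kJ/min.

Q = 20000 kJ/min

Q = ṁ·Cp·ΔT = 4570 × 0.920 × (446 − 160) = 1.2025e+06 kJ/h
Converting: 1.2025e+06 / 3600 s = 334.02 kW
Heating duty = 20041 kJ/min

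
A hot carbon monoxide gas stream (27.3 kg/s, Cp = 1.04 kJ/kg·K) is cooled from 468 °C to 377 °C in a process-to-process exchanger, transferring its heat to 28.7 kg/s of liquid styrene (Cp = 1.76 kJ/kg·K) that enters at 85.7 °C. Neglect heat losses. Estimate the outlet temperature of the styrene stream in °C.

Heat released by hot stream: Q = 27.3 × 1.04 × (468 − 377) = 2583.7 kJ/s
Energy balance on cold side (adiabatic exchanger): Q = ṁ_c·Cp_c·(T_c,out − T_c,in)
T_c,out = 85.7 + 2583.7/(28.7 × 1.76) = 136.85 °C

T_c,out = 137 °C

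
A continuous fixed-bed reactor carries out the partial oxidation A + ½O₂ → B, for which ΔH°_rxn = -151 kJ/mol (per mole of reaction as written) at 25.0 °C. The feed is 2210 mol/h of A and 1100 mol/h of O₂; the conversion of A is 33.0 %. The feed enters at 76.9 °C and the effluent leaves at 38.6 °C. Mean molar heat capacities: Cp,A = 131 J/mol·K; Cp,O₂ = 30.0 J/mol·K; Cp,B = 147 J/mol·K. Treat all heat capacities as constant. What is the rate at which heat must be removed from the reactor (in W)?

Q_out = 34000 W

Extent of reaction ξ = 0.330 × 2210 = 729.3 mol/h
Reaction term: ξ·ΔH°_rxn = 729.3 × -151 = -110120 kJ/h
Sensible, feed 76.9→25 °C: -16738 kJ/h
Outlet flows (mol/h): A 1480.7, O₂ 735.35, B 729.3
Sensible, products 25→38.6 °C: 4396.1 kJ/h
Q = ΔH = -122470 kJ/h = -34.018 kW
Heat removed = 34018 W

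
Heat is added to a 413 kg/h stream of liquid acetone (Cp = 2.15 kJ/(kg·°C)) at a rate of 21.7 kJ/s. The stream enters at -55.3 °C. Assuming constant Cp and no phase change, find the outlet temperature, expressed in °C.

Q = 21.7 kJ/s = 78120 kJ/h
ΔT = Q/(ṁ·Cp) = 78120/(413×2.15) = 87.978 K
T_out = -55.3 + 87.978 = 32.678 °C

T_out = 32.7 °C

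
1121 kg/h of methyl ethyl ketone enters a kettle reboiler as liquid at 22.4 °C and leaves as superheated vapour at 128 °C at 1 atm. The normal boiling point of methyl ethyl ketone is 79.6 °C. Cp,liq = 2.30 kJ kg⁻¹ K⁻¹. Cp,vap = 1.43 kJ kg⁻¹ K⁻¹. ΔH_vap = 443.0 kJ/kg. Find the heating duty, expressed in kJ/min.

liquid 22.4→79.6 °C: 131.56 kJ/kg
vaporisation at 79.6 °C: 443 kJ/kg
vapour 79.6→128 °C: 69.212 kJ/kg
Δh = 131.56 + 443 + 69.212 = 643.77 kJ/kg
Q = ṁ·Δh = 1121 kg/h × 643.77 kJ/kg = 721670 kJ/h
|Q| = 200.46 kW = 12028 kJ/min

Q = 12000 kJ/min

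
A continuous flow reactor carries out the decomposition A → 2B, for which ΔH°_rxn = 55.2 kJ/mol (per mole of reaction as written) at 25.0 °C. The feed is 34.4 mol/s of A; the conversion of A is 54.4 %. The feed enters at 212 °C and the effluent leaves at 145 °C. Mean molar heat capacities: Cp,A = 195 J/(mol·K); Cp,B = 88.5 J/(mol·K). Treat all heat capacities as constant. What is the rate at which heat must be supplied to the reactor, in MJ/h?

Extent of reaction ξ = 0.544 × 34.4 = 18.714 mol/s
Reaction term: ξ·ΔH°_rxn = 18.714 × 55.2 = 1033 kJ/s
Sensible, feed 212→25 °C: -1254.4 kJ/s
Outlet flows (mol/s): A 15.686, B 37.427
Sensible, products 25→145 °C: 764.54 kJ/s
Q = ΔH = 543.13 kJ/s = 543.13 kW
Heat supplied = 1955.3 MJ/h

Q_in = 1960 MJ/h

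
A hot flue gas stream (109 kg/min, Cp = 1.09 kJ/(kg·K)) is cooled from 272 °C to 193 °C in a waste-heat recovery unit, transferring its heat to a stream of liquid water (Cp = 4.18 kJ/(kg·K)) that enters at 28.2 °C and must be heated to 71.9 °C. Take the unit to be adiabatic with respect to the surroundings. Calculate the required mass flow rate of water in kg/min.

ṁ_c = 51.4 kg/min

Heat released by hot stream: Q = 109 × 1.09 × (272 − 193) = 9386 kJ/min
Energy balance on cold side (adiabatic exchanger): Q = ṁ_c·Cp_c·(T_c,out − T_c,in)
ṁ_c = 9386 / [4.18 × (71.9 − 28.2)] = 51.383 kg/min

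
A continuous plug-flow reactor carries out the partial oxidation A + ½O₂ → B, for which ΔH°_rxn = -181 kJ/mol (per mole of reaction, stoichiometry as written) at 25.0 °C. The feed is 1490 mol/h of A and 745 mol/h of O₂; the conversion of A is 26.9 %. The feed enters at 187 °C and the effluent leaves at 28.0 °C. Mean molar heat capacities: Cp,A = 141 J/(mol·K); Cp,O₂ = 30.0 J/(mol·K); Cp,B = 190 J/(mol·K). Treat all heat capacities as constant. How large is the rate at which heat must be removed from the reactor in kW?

Extent of reaction ξ = 0.269 × 1490 = 400.81 mol/h
Reaction term: ξ·ΔH°_rxn = 400.81 × -181 = -72547 kJ/h
Sensible, feed 187→25 °C: -37655 kJ/h
Outlet flows (mol/h): A 1089.2, O₂ 544.6, B 400.81
Sensible, products 25→28.0 °C: 738.2 kJ/h
Q = ΔH = -109460 kJ/h = -30.407 kW
Heat removed = 30.407 kW

Q_out = 30.4 kW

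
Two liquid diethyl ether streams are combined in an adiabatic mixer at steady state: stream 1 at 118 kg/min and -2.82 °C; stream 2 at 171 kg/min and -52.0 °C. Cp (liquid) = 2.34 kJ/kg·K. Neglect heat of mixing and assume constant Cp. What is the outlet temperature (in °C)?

Energy balance with Q = 0: Σ ṁᵢCp,ᵢ(T_out − Tᵢ) = 0
Σ ṁᵢCp,ᵢTᵢ = 118×2.34×-2.82 + 171×2.34×-52.0 = -21586
Σ ṁᵢCp,ᵢ = 118×2.34 + 171×2.34 = 676.26
T_out = -21586 / 676.26 = -31.92 °C

T_out = -31.9 °C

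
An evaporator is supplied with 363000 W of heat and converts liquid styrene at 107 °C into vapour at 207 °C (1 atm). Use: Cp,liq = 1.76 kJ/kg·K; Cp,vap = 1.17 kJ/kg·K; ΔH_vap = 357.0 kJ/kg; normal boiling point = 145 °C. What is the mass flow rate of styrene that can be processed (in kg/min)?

ṁ = 43.9 kg/min

Δh = 1.76×(145−107) + 357.0 + 1.17×(207−145) = 496.42 kJ/kg
Q = 363000 W = 363 kJ/s = 21780 kJ/min
ṁ = Q/Δh = 21780 / 496.42 = 43.874 kg/min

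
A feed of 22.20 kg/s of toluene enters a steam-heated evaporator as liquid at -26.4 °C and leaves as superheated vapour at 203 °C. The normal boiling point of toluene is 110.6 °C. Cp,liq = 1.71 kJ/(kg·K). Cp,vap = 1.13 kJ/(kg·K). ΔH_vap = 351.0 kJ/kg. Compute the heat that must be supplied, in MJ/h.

liquid -26.4→110.6 °C: 234.27 kJ/kg
vaporisation at 110.6 °C: 351 kJ/kg
vapour 110.6→203 °C: 104.41 kJ/kg
Δh = 234.27 + 351 + 104.41 = 689.68 kJ/kg
Q = ṁ·Δh = 22.20 kg/s × 689.68 kJ/kg = 15311 kJ/s
|Q| = 15311 kW = 55119 MJ/h

Q = 55100 MJ/h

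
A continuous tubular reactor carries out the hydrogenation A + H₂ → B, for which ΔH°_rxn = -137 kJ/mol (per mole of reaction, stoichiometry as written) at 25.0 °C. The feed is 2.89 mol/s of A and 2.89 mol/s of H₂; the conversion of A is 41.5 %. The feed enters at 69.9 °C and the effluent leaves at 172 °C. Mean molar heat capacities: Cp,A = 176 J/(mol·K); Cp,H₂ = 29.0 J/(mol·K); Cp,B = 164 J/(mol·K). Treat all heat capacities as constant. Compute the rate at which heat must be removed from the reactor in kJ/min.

Q_out = 6660 kJ/min

Extent of reaction ξ = 0.415 × 2.89 = 1.1993 mol/s
Reaction term: ξ·ΔH°_rxn = 1.1993 × -137 = -164.31 kJ/s
Sensible, feed 69.9→25 °C: -26.601 kJ/s
Outlet flows (mol/s): A 1.6907, H₂ 1.6907, B 1.1993
Sensible, products 25→172 °C: 79.862 kJ/s
Q = ΔH = -111.05 kJ/s = -111.05 kW
Heat removed = 6663 kJ/min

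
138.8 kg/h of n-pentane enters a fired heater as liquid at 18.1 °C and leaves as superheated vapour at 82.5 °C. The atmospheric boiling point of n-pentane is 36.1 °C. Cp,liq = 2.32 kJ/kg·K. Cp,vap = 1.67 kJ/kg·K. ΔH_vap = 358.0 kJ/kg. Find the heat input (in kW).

liquid 18.1→36.1 °C: 41.76 kJ/kg
vaporisation at 36.1 °C: 358 kJ/kg
vapour 36.1→82.5 °C: 77.488 kJ/kg
Δh = 41.76 + 358 + 77.488 = 477.25 kJ/kg
Q = ṁ·Δh = 138.8 kg/h × 477.25 kJ/kg = 66242 kJ/h
|Q| = 18.401 kW

Q = 18.4 kW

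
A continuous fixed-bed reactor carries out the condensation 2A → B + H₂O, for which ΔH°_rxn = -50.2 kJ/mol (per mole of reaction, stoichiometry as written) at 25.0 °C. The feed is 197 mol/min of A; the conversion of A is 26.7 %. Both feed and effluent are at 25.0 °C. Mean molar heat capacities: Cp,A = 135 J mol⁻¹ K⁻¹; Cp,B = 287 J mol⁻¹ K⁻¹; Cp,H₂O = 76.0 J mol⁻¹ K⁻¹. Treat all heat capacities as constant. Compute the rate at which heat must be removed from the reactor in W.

Extent of reaction ξ = 0.267 × 197 / 2 = 26.3 mol/min
Reaction term: ξ·ΔH°_rxn = 26.3 × -50.2 = -1320.2 kJ/min
Q = ΔH = -1320.2 kJ/min = -22.004 kW
Heat removed = 22004 W

Q_out = 22000 W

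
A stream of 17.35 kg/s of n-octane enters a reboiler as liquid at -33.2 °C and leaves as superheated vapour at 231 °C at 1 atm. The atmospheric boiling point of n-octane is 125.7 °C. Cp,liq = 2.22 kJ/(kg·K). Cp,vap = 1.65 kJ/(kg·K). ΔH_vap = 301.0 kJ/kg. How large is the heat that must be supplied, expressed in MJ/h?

liquid -33.2→125.7 °C: 352.76 kJ/kg
vaporisation at 125.7 °C: 301 kJ/kg
vapour 125.7→231 °C: 173.74 kJ/kg
Δh = 352.76 + 301 + 173.74 = 827.5 kJ/kg
Q = ṁ·Δh = 17.35 kg/s × 827.5 kJ/kg = 14357 kJ/s
|Q| = 14357 kW = 51686 MJ/h

Q = 51700 MJ/h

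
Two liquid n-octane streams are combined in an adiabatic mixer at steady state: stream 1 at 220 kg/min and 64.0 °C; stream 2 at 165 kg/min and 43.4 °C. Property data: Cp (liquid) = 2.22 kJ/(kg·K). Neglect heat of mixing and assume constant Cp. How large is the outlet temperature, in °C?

Energy balance with Q = 0: Σ ṁᵢCp,ᵢ(T_out − Tᵢ) = 0
Σ ṁᵢCp,ᵢTᵢ = 220×2.22×64.0 + 165×2.22×43.4 = 47155
Σ ṁᵢCp,ᵢ = 220×2.22 + 165×2.22 = 854.7
T_out = 47155 / 854.7 = 55.171 °C

T_out = 55.2 °C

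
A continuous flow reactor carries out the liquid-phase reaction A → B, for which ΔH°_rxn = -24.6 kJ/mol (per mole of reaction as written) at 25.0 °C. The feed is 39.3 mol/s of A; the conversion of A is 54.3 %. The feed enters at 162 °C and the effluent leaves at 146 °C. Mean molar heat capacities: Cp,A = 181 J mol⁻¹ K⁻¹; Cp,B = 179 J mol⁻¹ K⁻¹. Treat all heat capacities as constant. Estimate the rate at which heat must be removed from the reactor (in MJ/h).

Extent of reaction ξ = 0.543 × 39.3 = 21.34 mol/s
Reaction term: ξ·ΔH°_rxn = 21.34 × -24.6 = -524.96 kJ/s
Sensible, feed 162→25 °C: -974.52 kJ/s
Outlet flows (mol/s): A 17.96, B 21.34
Sensible, products 25→146 °C: 855.55 kJ/s
Q = ΔH = -643.94 kJ/s = -643.94 kW
Heat removed = 2318.2 MJ/h

Q_out = 2320 MJ/h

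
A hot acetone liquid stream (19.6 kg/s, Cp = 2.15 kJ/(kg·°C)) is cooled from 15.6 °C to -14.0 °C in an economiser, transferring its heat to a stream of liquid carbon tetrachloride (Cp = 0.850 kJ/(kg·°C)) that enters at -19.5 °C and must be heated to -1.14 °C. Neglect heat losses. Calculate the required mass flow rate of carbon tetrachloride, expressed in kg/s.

Heat released by hot stream: Q = 19.6 × 2.15 × (15.6 − -14.0) = 1247.3 kJ/s
Energy balance on cold side (adiabatic exchanger): Q = ṁ_c·Cp_c·(T_c,out − T_c,in)
ṁ_c = 1247.3 / [0.850 × (-1.14 − -19.5)] = 79.927 kg/s

ṁ_c = 79.9 kg/s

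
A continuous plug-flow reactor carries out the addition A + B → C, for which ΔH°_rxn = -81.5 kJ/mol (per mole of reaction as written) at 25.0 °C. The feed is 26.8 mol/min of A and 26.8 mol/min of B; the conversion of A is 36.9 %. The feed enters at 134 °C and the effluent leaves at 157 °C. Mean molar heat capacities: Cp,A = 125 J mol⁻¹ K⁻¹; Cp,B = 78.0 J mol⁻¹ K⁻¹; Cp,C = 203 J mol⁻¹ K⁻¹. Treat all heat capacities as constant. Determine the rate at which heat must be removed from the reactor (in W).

Q_out = 11300 W

Extent of reaction ξ = 0.369 × 26.8 = 9.8892 mol/min
Reaction term: ξ·ΔH°_rxn = 9.8892 × -81.5 = -805.97 kJ/min
Sensible, feed 134→25 °C: -593 kJ/min
Outlet flows (mol/min): A 16.911, B 16.911, C 9.8892
Sensible, products 25→157 °C: 718.13 kJ/min
Q = ΔH = -680.84 kJ/min = -11.347 kW
Heat removed = 11347 W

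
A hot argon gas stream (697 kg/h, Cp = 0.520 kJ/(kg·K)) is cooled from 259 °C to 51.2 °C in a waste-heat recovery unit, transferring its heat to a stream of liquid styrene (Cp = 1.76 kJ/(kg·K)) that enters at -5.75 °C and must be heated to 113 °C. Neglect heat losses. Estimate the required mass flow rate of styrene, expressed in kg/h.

Heat released by hot stream: Q = 697 × 0.520 × (259 − 51.2) = 75315 kJ/h
Energy balance on cold side (adiabatic exchanger): Q = ṁ_c·Cp_c·(T_c,out − T_c,in)
ṁ_c = 75315 / [1.76 × (113 − -5.75)] = 360.36 kg/h

ṁ_c = 360 kg/h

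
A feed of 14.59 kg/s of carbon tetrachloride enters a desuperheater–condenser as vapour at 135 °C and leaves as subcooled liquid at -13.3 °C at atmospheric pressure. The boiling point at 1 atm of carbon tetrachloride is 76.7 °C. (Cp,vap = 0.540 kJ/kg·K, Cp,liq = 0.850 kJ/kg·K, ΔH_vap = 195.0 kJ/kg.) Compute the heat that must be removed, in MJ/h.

vapour 135→76.7 °C: -31.482 kJ/kg
condensation at 76.7 °C: -195 kJ/kg
liquid 76.7→-13.3 °C: -76.5 kJ/kg
Δh = -31.482 + -195 + -76.5 = -302.98 kJ/kg
Q = ṁ·Δh = 14.59 kg/s × -302.98 kJ/kg = -4420.5 kJ/s
|Q| = 4420.5 kW = 15914 MJ/h

Q_c = 15900 MJ/h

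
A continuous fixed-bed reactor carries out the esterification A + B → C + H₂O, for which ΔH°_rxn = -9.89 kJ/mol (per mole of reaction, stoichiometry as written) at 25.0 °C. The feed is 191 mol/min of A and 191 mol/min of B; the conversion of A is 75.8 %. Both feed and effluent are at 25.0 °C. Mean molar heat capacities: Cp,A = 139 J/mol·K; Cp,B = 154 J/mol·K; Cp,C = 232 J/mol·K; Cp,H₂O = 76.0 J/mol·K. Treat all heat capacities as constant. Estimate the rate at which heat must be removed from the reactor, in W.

Extent of reaction ξ = 0.758 × 191 = 144.78 mol/min
Reaction term: ξ·ΔH°_rxn = 144.78 × -9.89 = -1431.9 kJ/min
Q = ΔH = -1431.9 kJ/min = -23.864 kW
Heat removed = 23864 W

Q_out = 23900 W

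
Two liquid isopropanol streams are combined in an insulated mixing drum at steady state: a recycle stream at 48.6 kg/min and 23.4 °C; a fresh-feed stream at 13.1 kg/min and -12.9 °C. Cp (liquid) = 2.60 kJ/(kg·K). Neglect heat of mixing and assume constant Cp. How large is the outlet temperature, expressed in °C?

T_out = 15.7 °C

Energy balance with Q = 0: Σ ṁᵢCp,ᵢ(T_out − Tᵢ) = 0
T_out = Σ ṁᵢCp,ᵢTᵢ / Σ ṁᵢCp,ᵢ
      = 2517.4 / 160.42 = 15.693 °C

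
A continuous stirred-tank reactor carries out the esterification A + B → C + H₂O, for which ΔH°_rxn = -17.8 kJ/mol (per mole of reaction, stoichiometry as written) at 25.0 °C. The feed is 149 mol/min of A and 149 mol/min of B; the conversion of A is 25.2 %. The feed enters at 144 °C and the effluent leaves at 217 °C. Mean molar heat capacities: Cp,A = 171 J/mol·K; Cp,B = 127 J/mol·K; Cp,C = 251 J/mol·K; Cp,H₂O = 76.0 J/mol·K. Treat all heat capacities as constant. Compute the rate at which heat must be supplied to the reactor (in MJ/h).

Q_in = 167 MJ/h

Extent of reaction ξ = 0.252 × 149 = 37.548 mol/min
Reaction term: ξ·ΔH°_rxn = 37.548 × -17.8 = -668.35 kJ/min
Sensible, feed 144→25 °C: -5283.8 kJ/min
Outlet flows (mol/min): A 111.45, B 111.45, C 37.548, H₂O 37.548
Sensible, products 25→217 °C: 8734.3 kJ/min
Q = ΔH = 2782.1 kJ/min = 46.368 kW
Heat supplied = 166.92 MJ/h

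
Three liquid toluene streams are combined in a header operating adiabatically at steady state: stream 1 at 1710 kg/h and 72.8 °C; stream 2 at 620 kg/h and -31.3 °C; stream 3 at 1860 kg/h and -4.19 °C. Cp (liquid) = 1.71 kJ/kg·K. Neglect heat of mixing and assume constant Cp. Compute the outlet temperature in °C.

T_out = 23.2 °C

No heat crosses the boundary, so H_out = H_in.
Σ ṁᵢCp,ᵢTᵢ = 1710×1.71×72.8 + 620×1.71×-31.3 + 1860×1.71×-4.19 = 166360
Σ ṁᵢCp,ᵢ = 1710×1.71 + 620×1.71 + 1860×1.71 = 7164.9
T_out = 166360 / 7164.9 = 23.219 °C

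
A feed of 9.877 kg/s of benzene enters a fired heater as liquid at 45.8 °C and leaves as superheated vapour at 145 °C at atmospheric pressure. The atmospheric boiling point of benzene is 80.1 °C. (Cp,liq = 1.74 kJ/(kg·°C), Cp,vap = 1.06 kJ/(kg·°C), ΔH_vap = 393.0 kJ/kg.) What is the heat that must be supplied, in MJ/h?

Q = 18500 MJ/h

liquid 45.8→80.1 °C: 59.682 kJ/kg
vaporisation at 80.1 °C: 393 kJ/kg
vapour 80.1→145 °C: 68.794 kJ/kg
Δh = 59.682 + 393 + 68.794 = 521.48 kJ/kg
Q = ṁ·Δh = 9.877 kg/s × 521.48 kJ/kg = 5150.6 kJ/s
|Q| = 5150.6 kW = 18542 MJ/h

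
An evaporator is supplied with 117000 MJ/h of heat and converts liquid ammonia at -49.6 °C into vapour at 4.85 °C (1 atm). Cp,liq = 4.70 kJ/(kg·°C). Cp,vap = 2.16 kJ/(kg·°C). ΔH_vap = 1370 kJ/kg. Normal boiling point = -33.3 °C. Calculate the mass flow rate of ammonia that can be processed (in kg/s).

Δh = 4.70×(-33.3−-49.6) + 1370 + 2.16×(4.85−-33.3) = 1529 kJ/kg
Q = 117000 MJ/h = 32500 kJ/s = 32500 kJ/s
ṁ = Q/Δh = 32500 / 1529 = 21.256 kg/s

ṁ = 21.3 kg/s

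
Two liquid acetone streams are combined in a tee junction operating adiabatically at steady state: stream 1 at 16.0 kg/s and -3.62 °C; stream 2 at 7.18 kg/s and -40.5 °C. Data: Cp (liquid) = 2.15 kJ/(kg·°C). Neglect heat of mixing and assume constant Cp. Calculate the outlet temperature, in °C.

T_out = -15.0 °C

Energy balance with Q = 0: Σ ṁᵢCp,ᵢ(T_out − Tᵢ) = 0
T_out = Σ ṁᵢCp,ᵢTᵢ / Σ ṁᵢCp,ᵢ
      = -749.73 / 49.837 = -15.044 °C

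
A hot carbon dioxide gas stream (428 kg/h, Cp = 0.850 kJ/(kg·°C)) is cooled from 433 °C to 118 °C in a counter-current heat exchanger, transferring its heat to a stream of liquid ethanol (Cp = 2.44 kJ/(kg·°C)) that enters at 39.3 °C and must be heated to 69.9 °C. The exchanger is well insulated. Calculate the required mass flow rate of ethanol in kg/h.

ṁ_c = 1530 kg/h

Heat released by hot stream: Q = 428 × 0.850 × (433 − 118) = 114600 kJ/h
Energy balance on cold side (adiabatic exchanger): Q = ṁ_c·Cp_c·(T_c,out − T_c,in)
ṁ_c = 114600 / [2.44 × (69.9 − 39.3)] = 1534.8 kg/h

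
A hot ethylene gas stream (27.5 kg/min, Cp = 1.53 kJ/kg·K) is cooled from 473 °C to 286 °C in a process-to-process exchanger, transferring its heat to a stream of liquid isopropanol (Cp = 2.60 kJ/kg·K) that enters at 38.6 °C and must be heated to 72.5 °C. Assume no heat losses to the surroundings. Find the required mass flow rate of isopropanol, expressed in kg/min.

ṁ_c = 89.3 kg/min

Heat released by hot stream: Q = 27.5 × 1.53 × (473 − 286) = 7868 kJ/min
Energy balance on cold side (adiabatic exchanger): Q = ṁ_c·Cp_c·(T_c,out − T_c,in)
ṁ_c = 7868 / [2.60 × (72.5 − 38.6)] = 89.267 kg/min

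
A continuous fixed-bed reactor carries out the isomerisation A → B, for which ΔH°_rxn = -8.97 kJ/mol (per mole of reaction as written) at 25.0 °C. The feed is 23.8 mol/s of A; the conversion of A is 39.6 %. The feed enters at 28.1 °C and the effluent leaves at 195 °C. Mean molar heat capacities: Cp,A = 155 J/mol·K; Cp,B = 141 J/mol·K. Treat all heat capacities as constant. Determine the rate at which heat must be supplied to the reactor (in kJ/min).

Q_in = 30500 kJ/min

Extent of reaction ξ = 0.396 × 23.8 = 9.4248 mol/s
Reaction term: ξ·ΔH°_rxn = 9.4248 × -8.97 = -84.54 kJ/s
Sensible, feed 28.1→25 °C: -11.436 kJ/s
Outlet flows (mol/s): A 14.375, B 9.4248
Sensible, products 25→195 °C: 604.7 kJ/s
Q = ΔH = 508.72 kJ/s = 508.72 kW
Heat supplied = 30523 kJ/min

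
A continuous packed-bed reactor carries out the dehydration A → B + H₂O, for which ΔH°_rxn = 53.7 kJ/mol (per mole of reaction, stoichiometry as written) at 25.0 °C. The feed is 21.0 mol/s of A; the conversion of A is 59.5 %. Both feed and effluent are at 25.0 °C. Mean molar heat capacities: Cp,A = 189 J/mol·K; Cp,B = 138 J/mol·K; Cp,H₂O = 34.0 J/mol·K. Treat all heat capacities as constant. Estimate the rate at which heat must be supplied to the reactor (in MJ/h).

Extent of reaction ξ = 0.595 × 21.0 = 12.495 mol/s
Reaction term: ξ·ΔH°_rxn = 12.495 × 53.7 = 670.98 kJ/s
Q = ΔH = 670.98 kJ/s = 670.98 kW
Heat supplied = 2415.5 MJ/h

Q_in = 2420 MJ/h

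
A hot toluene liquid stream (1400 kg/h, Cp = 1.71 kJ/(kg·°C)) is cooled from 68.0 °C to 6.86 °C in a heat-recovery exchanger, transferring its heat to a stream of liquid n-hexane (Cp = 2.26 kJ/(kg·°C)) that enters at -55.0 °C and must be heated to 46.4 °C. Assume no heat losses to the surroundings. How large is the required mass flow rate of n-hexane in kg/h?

Heat released by hot stream: Q = 1400 × 1.71 × (68.0 − 6.86) = 146370 kJ/h
Energy balance on cold side (adiabatic exchanger): Q = ṁ_c·Cp_c·(T_c,out − T_c,in)
ṁ_c = 146370 / [2.26 × (46.4 − -55.0)] = 638.71 kg/h

ṁ_c = 639 kg/h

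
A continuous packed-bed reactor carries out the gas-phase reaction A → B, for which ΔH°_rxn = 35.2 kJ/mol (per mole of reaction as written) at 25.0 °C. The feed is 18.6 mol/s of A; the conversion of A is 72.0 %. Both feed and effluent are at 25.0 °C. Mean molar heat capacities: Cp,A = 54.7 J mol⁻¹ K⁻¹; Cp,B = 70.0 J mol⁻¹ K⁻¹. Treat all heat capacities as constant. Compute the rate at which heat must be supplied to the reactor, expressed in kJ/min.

Q_in = 28300 kJ/min

Extent of reaction ξ = 0.720 × 18.6 = 13.392 mol/s
Reaction term: ξ·ΔH°_rxn = 13.392 × 35.2 = 471.4 kJ/s
Q = ΔH = 471.4 kJ/s = 471.4 kW
Heat supplied = 28284 kJ/min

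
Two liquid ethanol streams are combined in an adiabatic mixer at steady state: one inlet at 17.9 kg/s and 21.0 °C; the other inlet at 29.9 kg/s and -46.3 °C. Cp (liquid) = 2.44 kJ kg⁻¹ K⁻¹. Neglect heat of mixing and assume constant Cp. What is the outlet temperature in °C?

T_out = -21.1 °C

No heat crosses the boundary, so H_out = H_in.
Σ ṁᵢCp,ᵢTᵢ = 17.9×2.44×21.0 + 29.9×2.44×-46.3 = -2460.7
Σ ṁᵢCp,ᵢ = 17.9×2.44 + 29.9×2.44 = 116.63
T_out = -2460.7 / 116.63 = -21.098 °C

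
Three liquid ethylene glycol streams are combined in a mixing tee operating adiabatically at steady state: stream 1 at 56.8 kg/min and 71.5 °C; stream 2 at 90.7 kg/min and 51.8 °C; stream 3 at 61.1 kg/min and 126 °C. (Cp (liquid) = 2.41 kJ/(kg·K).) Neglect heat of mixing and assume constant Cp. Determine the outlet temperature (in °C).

T_out = 78.9 °C

Adiabatic, steady state ⇒ Σ ṁᵢCp,ᵢ(T_out − Tᵢ) = 0
T_out = Σ ṁᵢCp,ᵢTᵢ / Σ ṁᵢCp,ᵢ
      = 39664 / 502.73 = 78.898 °C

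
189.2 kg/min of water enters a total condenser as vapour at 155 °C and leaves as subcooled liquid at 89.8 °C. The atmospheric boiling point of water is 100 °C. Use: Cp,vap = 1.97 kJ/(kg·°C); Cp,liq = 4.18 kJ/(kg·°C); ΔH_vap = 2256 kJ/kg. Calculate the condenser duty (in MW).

vapour 155→100 °C: -108.35 kJ/kg
condensation at 100 °C: -2256 kJ/kg
liquid 100→89.8 °C: -42.636 kJ/kg
Δh = -108.35 + -2256 + -42.636 = -2407 kJ/kg
Q = ṁ·Δh = 189.2 kg/min × -2407 kJ/kg = -455400 kJ/min
|Q| = 7590 kW = 7.59 MW

Q_c = 7.59 MW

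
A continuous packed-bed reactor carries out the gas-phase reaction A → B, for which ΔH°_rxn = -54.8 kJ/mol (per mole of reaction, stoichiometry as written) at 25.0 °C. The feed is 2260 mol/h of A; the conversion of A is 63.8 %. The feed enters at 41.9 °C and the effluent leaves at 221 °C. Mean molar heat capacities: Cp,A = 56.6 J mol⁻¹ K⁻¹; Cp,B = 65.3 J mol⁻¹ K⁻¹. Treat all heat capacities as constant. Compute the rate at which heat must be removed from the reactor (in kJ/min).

Q_out = 894 kJ/min

Extent of reaction ξ = 0.638 × 2260 = 1441.9 mol/h
Reaction term: ξ·ΔH°_rxn = 1441.9 × -54.8 = -79015 kJ/h
Sensible, feed 41.9→25 °C: -2161.8 kJ/h
Outlet flows (mol/h): A 818.12, B 1441.9
Sensible, products 25→221 °C: 27530 kJ/h
Q = ΔH = -53647 kJ/h = -14.902 kW
Heat removed = 894.11 kJ/min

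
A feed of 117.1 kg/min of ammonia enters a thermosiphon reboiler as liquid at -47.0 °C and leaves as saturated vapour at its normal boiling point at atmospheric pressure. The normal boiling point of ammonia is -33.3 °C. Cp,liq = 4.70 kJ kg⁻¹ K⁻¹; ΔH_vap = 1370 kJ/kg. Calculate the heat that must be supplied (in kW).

liquid -47.0→-33.3 °C: 64.39 kJ/kg
vaporisation at -33.3 °C: 1370 kJ/kg
Δh = 64.39 + 1370 = 1434.4 kJ/kg
Q = ṁ·Δh = 117.1 kg/min × 1434.4 kJ/kg = 167970 kJ/min
|Q| = 2799.5 kW

Q = 2800 kW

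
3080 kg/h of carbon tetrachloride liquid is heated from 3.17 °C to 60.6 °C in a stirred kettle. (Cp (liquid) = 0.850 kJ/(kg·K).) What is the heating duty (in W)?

Q = 41800 W

Q = ṁ·Cp·ΔT = 3080 × 0.850 × (60.6 − 3.17) = 150350 kJ/h
Converting: 150350 / 3600 s = 41.764 kW
Heating duty = 41764 W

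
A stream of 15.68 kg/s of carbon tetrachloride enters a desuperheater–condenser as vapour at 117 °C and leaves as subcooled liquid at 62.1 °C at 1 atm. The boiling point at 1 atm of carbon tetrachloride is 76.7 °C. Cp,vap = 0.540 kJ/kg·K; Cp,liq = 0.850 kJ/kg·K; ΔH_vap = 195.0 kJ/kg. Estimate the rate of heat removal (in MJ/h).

vapour 117→76.7 °C: -21.762 kJ/kg
condensation at 76.7 °C: -195 kJ/kg
liquid 76.7→62.1 °C: -12.41 kJ/kg
Δh = -21.762 + -195 + -12.41 = -229.17 kJ/kg
Q = ṁ·Δh = 15.68 kg/s × -229.17 kJ/kg = -3593.4 kJ/s
|Q| = 3593.4 kW = 12936 MJ/h

Q_c = 12900 MJ/h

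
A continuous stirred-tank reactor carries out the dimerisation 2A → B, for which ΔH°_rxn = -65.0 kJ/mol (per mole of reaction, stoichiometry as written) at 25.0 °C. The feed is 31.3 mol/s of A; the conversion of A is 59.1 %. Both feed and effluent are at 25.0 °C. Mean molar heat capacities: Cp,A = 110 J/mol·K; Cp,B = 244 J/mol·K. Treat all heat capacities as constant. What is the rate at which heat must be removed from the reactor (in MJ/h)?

Q_out = 2160 MJ/h

Extent of reaction ξ = 0.591 × 31.3 / 2 = 9.2492 mol/s
Reaction term: ξ·ΔH°_rxn = 9.2492 × -65.0 = -601.19 kJ/s
Q = ΔH = -601.19 kJ/s = -601.19 kW
Heat removed = 2164.3 MJ/h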